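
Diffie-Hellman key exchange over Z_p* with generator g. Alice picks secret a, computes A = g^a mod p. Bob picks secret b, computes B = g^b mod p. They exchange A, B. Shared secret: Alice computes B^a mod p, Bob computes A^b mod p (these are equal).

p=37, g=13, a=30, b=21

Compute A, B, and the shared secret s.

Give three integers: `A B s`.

A = 13^30 mod 37  (bits of 30 = 11110)
  bit 0 = 1: r = r^2 * 13 mod 37 = 1^2 * 13 = 1*13 = 13
  bit 1 = 1: r = r^2 * 13 mod 37 = 13^2 * 13 = 21*13 = 14
  bit 2 = 1: r = r^2 * 13 mod 37 = 14^2 * 13 = 11*13 = 32
  bit 3 = 1: r = r^2 * 13 mod 37 = 32^2 * 13 = 25*13 = 29
  bit 4 = 0: r = r^2 mod 37 = 29^2 = 27
  -> A = 27
B = 13^21 mod 37  (bits of 21 = 10101)
  bit 0 = 1: r = r^2 * 13 mod 37 = 1^2 * 13 = 1*13 = 13
  bit 1 = 0: r = r^2 mod 37 = 13^2 = 21
  bit 2 = 1: r = r^2 * 13 mod 37 = 21^2 * 13 = 34*13 = 35
  bit 3 = 0: r = r^2 mod 37 = 35^2 = 4
  bit 4 = 1: r = r^2 * 13 mod 37 = 4^2 * 13 = 16*13 = 23
  -> B = 23
s = B^a = 23^30 mod 37  (bits of 30 = 11110)
  bit 0 = 1: r = r^2 * 23 mod 37 = 1^2 * 23 = 1*23 = 23
  bit 1 = 1: r = r^2 * 23 mod 37 = 23^2 * 23 = 11*23 = 31
  bit 2 = 1: r = r^2 * 23 mod 37 = 31^2 * 23 = 36*23 = 14
  bit 3 = 1: r = r^2 * 23 mod 37 = 14^2 * 23 = 11*23 = 31
  bit 4 = 0: r = r^2 mod 37 = 31^2 = 36
  -> s = B^a = 36

Answer: 27 23 36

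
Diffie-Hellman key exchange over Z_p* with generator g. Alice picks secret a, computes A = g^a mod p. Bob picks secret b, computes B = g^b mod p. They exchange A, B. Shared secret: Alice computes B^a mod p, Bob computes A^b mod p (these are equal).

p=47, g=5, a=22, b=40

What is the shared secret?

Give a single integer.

Answer: 21

Derivation:
A = 5^22 mod 47  (bits of 22 = 10110)
  bit 0 = 1: r = r^2 * 5 mod 47 = 1^2 * 5 = 1*5 = 5
  bit 1 = 0: r = r^2 mod 47 = 5^2 = 25
  bit 2 = 1: r = r^2 * 5 mod 47 = 25^2 * 5 = 14*5 = 23
  bit 3 = 1: r = r^2 * 5 mod 47 = 23^2 * 5 = 12*5 = 13
  bit 4 = 0: r = r^2 mod 47 = 13^2 = 28
  -> A = 28
B = 5^40 mod 47  (bits of 40 = 101000)
  bit 0 = 1: r = r^2 * 5 mod 47 = 1^2 * 5 = 1*5 = 5
  bit 1 = 0: r = r^2 mod 47 = 5^2 = 25
  bit 2 = 1: r = r^2 * 5 mod 47 = 25^2 * 5 = 14*5 = 23
  bit 3 = 0: r = r^2 mod 47 = 23^2 = 12
  bit 4 = 0: r = r^2 mod 47 = 12^2 = 3
  bit 5 = 0: r = r^2 mod 47 = 3^2 = 9
  -> B = 9
s = B^a = 9^22 mod 47  (bits of 22 = 10110)
  bit 0 = 1: r = r^2 * 9 mod 47 = 1^2 * 9 = 1*9 = 9
  bit 1 = 0: r = r^2 mod 47 = 9^2 = 34
  bit 2 = 1: r = r^2 * 9 mod 47 = 34^2 * 9 = 28*9 = 17
  bit 3 = 1: r = r^2 * 9 mod 47 = 17^2 * 9 = 7*9 = 16
  bit 4 = 0: r = r^2 mod 47 = 16^2 = 21
  -> s = B^a = 21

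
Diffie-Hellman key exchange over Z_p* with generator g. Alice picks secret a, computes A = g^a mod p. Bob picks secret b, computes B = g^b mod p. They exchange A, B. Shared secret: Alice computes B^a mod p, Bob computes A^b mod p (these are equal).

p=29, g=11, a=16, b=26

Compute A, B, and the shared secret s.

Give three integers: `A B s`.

A = 11^16 mod 29  (bits of 16 = 10000)
  bit 0 = 1: r = r^2 * 11 mod 29 = 1^2 * 11 = 1*11 = 11
  bit 1 = 0: r = r^2 mod 29 = 11^2 = 5
  bit 2 = 0: r = r^2 mod 29 = 5^2 = 25
  bit 3 = 0: r = r^2 mod 29 = 25^2 = 16
  bit 4 = 0: r = r^2 mod 29 = 16^2 = 24
  -> A = 24
B = 11^26 mod 29  (bits of 26 = 11010)
  bit 0 = 1: r = r^2 * 11 mod 29 = 1^2 * 11 = 1*11 = 11
  bit 1 = 1: r = r^2 * 11 mod 29 = 11^2 * 11 = 5*11 = 26
  bit 2 = 0: r = r^2 mod 29 = 26^2 = 9
  bit 3 = 1: r = r^2 * 11 mod 29 = 9^2 * 11 = 23*11 = 21
  bit 4 = 0: r = r^2 mod 29 = 21^2 = 6
  -> B = 6
s = B^a = 6^16 mod 29  (bits of 16 = 10000)
  bit 0 = 1: r = r^2 * 6 mod 29 = 1^2 * 6 = 1*6 = 6
  bit 1 = 0: r = r^2 mod 29 = 6^2 = 7
  bit 2 = 0: r = r^2 mod 29 = 7^2 = 20
  bit 3 = 0: r = r^2 mod 29 = 20^2 = 23
  bit 4 = 0: r = r^2 mod 29 = 23^2 = 7
  -> s = B^a = 7

Answer: 24 6 7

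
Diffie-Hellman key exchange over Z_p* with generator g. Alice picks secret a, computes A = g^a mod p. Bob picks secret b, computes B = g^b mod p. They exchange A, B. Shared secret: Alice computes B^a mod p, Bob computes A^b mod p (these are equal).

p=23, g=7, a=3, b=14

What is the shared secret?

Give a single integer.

Answer: 8

Derivation:
A = 7^3 mod 23  (bits of 3 = 11)
  bit 0 = 1: r = r^2 * 7 mod 23 = 1^2 * 7 = 1*7 = 7
  bit 1 = 1: r = r^2 * 7 mod 23 = 7^2 * 7 = 3*7 = 21
  -> A = 21
B = 7^14 mod 23  (bits of 14 = 1110)
  bit 0 = 1: r = r^2 * 7 mod 23 = 1^2 * 7 = 1*7 = 7
  bit 1 = 1: r = r^2 * 7 mod 23 = 7^2 * 7 = 3*7 = 21
  bit 2 = 1: r = r^2 * 7 mod 23 = 21^2 * 7 = 4*7 = 5
  bit 3 = 0: r = r^2 mod 23 = 5^2 = 2
  -> B = 2
s = B^a = 2^3 mod 23  (bits of 3 = 11)
  bit 0 = 1: r = r^2 * 2 mod 23 = 1^2 * 2 = 1*2 = 2
  bit 1 = 1: r = r^2 * 2 mod 23 = 2^2 * 2 = 4*2 = 8
  -> s = B^a = 8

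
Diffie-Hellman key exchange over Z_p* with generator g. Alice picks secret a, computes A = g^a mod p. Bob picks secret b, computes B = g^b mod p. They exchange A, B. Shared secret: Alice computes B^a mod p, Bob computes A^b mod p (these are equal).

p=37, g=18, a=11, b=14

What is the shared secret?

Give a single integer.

Answer: 3

Derivation:
A = 18^11 mod 37  (bits of 11 = 1011)
  bit 0 = 1: r = r^2 * 18 mod 37 = 1^2 * 18 = 1*18 = 18
  bit 1 = 0: r = r^2 mod 37 = 18^2 = 28
  bit 2 = 1: r = r^2 * 18 mod 37 = 28^2 * 18 = 7*18 = 15
  bit 3 = 1: r = r^2 * 18 mod 37 = 15^2 * 18 = 3*18 = 17
  -> A = 17
B = 18^14 mod 37  (bits of 14 = 1110)
  bit 0 = 1: r = r^2 * 18 mod 37 = 1^2 * 18 = 1*18 = 18
  bit 1 = 1: r = r^2 * 18 mod 37 = 18^2 * 18 = 28*18 = 23
  bit 2 = 1: r = r^2 * 18 mod 37 = 23^2 * 18 = 11*18 = 13
  bit 3 = 0: r = r^2 mod 37 = 13^2 = 21
  -> B = 21
s = B^a = 21^11 mod 37  (bits of 11 = 1011)
  bit 0 = 1: r = r^2 * 21 mod 37 = 1^2 * 21 = 1*21 = 21
  bit 1 = 0: r = r^2 mod 37 = 21^2 = 34
  bit 2 = 1: r = r^2 * 21 mod 37 = 34^2 * 21 = 9*21 = 4
  bit 3 = 1: r = r^2 * 21 mod 37 = 4^2 * 21 = 16*21 = 3
  -> s = B^a = 3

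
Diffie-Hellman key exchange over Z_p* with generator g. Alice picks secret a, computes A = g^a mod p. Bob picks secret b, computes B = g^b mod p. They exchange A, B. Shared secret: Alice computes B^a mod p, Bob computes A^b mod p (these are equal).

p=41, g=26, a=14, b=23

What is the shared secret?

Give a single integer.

Answer: 20

Derivation:
A = 26^14 mod 41  (bits of 14 = 1110)
  bit 0 = 1: r = r^2 * 26 mod 41 = 1^2 * 26 = 1*26 = 26
  bit 1 = 1: r = r^2 * 26 mod 41 = 26^2 * 26 = 20*26 = 28
  bit 2 = 1: r = r^2 * 26 mod 41 = 28^2 * 26 = 5*26 = 7
  bit 3 = 0: r = r^2 mod 41 = 7^2 = 8
  -> A = 8
B = 26^23 mod 41  (bits of 23 = 10111)
  bit 0 = 1: r = r^2 * 26 mod 41 = 1^2 * 26 = 1*26 = 26
  bit 1 = 0: r = r^2 mod 41 = 26^2 = 20
  bit 2 = 1: r = r^2 * 26 mod 41 = 20^2 * 26 = 31*26 = 27
  bit 3 = 1: r = r^2 * 26 mod 41 = 27^2 * 26 = 32*26 = 12
  bit 4 = 1: r = r^2 * 26 mod 41 = 12^2 * 26 = 21*26 = 13
  -> B = 13
s = B^a = 13^14 mod 41  (bits of 14 = 1110)
  bit 0 = 1: r = r^2 * 13 mod 41 = 1^2 * 13 = 1*13 = 13
  bit 1 = 1: r = r^2 * 13 mod 41 = 13^2 * 13 = 5*13 = 24
  bit 2 = 1: r = r^2 * 13 mod 41 = 24^2 * 13 = 2*13 = 26
  bit 3 = 0: r = r^2 mod 41 = 26^2 = 20
  -> s = B^a = 20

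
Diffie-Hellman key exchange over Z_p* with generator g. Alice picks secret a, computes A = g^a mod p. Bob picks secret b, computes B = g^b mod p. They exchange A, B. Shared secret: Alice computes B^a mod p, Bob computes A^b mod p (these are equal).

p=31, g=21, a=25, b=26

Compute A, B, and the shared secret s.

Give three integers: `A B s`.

A = 21^25 mod 31  (bits of 25 = 11001)
  bit 0 = 1: r = r^2 * 21 mod 31 = 1^2 * 21 = 1*21 = 21
  bit 1 = 1: r = r^2 * 21 mod 31 = 21^2 * 21 = 7*21 = 23
  bit 2 = 0: r = r^2 mod 31 = 23^2 = 2
  bit 3 = 0: r = r^2 mod 31 = 2^2 = 4
  bit 4 = 1: r = r^2 * 21 mod 31 = 4^2 * 21 = 16*21 = 26
  -> A = 26
B = 21^26 mod 31  (bits of 26 = 11010)
  bit 0 = 1: r = r^2 * 21 mod 31 = 1^2 * 21 = 1*21 = 21
  bit 1 = 1: r = r^2 * 21 mod 31 = 21^2 * 21 = 7*21 = 23
  bit 2 = 0: r = r^2 mod 31 = 23^2 = 2
  bit 3 = 1: r = r^2 * 21 mod 31 = 2^2 * 21 = 4*21 = 22
  bit 4 = 0: r = r^2 mod 31 = 22^2 = 19
  -> B = 19
s = B^a = 19^25 mod 31  (bits of 25 = 11001)
  bit 0 = 1: r = r^2 * 19 mod 31 = 1^2 * 19 = 1*19 = 19
  bit 1 = 1: r = r^2 * 19 mod 31 = 19^2 * 19 = 20*19 = 8
  bit 2 = 0: r = r^2 mod 31 = 8^2 = 2
  bit 3 = 0: r = r^2 mod 31 = 2^2 = 4
  bit 4 = 1: r = r^2 * 19 mod 31 = 4^2 * 19 = 16*19 = 25
  -> s = B^a = 25

Answer: 26 19 25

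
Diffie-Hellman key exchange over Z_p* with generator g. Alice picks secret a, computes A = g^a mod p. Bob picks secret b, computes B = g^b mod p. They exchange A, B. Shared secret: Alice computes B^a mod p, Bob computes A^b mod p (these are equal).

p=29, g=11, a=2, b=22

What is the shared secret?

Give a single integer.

A = 11^2 mod 29  (bits of 2 = 10)
  bit 0 = 1: r = r^2 * 11 mod 29 = 1^2 * 11 = 1*11 = 11
  bit 1 = 0: r = r^2 mod 29 = 11^2 = 5
  -> A = 5
B = 11^22 mod 29  (bits of 22 = 10110)
  bit 0 = 1: r = r^2 * 11 mod 29 = 1^2 * 11 = 1*11 = 11
  bit 1 = 0: r = r^2 mod 29 = 11^2 = 5
  bit 2 = 1: r = r^2 * 11 mod 29 = 5^2 * 11 = 25*11 = 14
  bit 3 = 1: r = r^2 * 11 mod 29 = 14^2 * 11 = 22*11 = 10
  bit 4 = 0: r = r^2 mod 29 = 10^2 = 13
  -> B = 13
s = B^a = 13^2 mod 29  (bits of 2 = 10)
  bit 0 = 1: r = r^2 * 13 mod 29 = 1^2 * 13 = 1*13 = 13
  bit 1 = 0: r = r^2 mod 29 = 13^2 = 24
  -> s = B^a = 24

Answer: 24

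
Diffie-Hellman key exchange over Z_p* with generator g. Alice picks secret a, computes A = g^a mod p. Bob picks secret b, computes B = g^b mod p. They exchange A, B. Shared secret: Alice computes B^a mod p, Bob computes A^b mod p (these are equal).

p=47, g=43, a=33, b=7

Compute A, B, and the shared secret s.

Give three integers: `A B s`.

A = 43^33 mod 47  (bits of 33 = 100001)
  bit 0 = 1: r = r^2 * 43 mod 47 = 1^2 * 43 = 1*43 = 43
  bit 1 = 0: r = r^2 mod 47 = 43^2 = 16
  bit 2 = 0: r = r^2 mod 47 = 16^2 = 21
  bit 3 = 0: r = r^2 mod 47 = 21^2 = 18
  bit 4 = 0: r = r^2 mod 47 = 18^2 = 42
  bit 5 = 1: r = r^2 * 43 mod 47 = 42^2 * 43 = 25*43 = 41
  -> A = 41
B = 43^7 mod 47  (bits of 7 = 111)
  bit 0 = 1: r = r^2 * 43 mod 47 = 1^2 * 43 = 1*43 = 43
  bit 1 = 1: r = r^2 * 43 mod 47 = 43^2 * 43 = 16*43 = 30
  bit 2 = 1: r = r^2 * 43 mod 47 = 30^2 * 43 = 7*43 = 19
  -> B = 19
s = B^a = 19^33 mod 47  (bits of 33 = 100001)
  bit 0 = 1: r = r^2 * 19 mod 47 = 1^2 * 19 = 1*19 = 19
  bit 1 = 0: r = r^2 mod 47 = 19^2 = 32
  bit 2 = 0: r = r^2 mod 47 = 32^2 = 37
  bit 3 = 0: r = r^2 mod 47 = 37^2 = 6
  bit 4 = 0: r = r^2 mod 47 = 6^2 = 36
  bit 5 = 1: r = r^2 * 19 mod 47 = 36^2 * 19 = 27*19 = 43
  -> s = B^a = 43

Answer: 41 19 43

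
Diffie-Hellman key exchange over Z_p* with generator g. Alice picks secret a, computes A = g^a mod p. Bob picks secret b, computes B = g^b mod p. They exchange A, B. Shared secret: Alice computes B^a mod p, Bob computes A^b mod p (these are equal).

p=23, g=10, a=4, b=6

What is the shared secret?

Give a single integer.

A = 10^4 mod 23  (bits of 4 = 100)
  bit 0 = 1: r = r^2 * 10 mod 23 = 1^2 * 10 = 1*10 = 10
  bit 1 = 0: r = r^2 mod 23 = 10^2 = 8
  bit 2 = 0: r = r^2 mod 23 = 8^2 = 18
  -> A = 18
B = 10^6 mod 23  (bits of 6 = 110)
  bit 0 = 1: r = r^2 * 10 mod 23 = 1^2 * 10 = 1*10 = 10
  bit 1 = 1: r = r^2 * 10 mod 23 = 10^2 * 10 = 8*10 = 11
  bit 2 = 0: r = r^2 mod 23 = 11^2 = 6
  -> B = 6
s = B^a = 6^4 mod 23  (bits of 4 = 100)
  bit 0 = 1: r = r^2 * 6 mod 23 = 1^2 * 6 = 1*6 = 6
  bit 1 = 0: r = r^2 mod 23 = 6^2 = 13
  bit 2 = 0: r = r^2 mod 23 = 13^2 = 8
  -> s = B^a = 8

Answer: 8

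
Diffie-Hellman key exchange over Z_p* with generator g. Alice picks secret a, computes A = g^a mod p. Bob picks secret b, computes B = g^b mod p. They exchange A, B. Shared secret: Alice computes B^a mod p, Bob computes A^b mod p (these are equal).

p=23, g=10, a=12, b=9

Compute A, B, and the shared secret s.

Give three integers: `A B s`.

A = 10^12 mod 23  (bits of 12 = 1100)
  bit 0 = 1: r = r^2 * 10 mod 23 = 1^2 * 10 = 1*10 = 10
  bit 1 = 1: r = r^2 * 10 mod 23 = 10^2 * 10 = 8*10 = 11
  bit 2 = 0: r = r^2 mod 23 = 11^2 = 6
  bit 3 = 0: r = r^2 mod 23 = 6^2 = 13
  -> A = 13
B = 10^9 mod 23  (bits of 9 = 1001)
  bit 0 = 1: r = r^2 * 10 mod 23 = 1^2 * 10 = 1*10 = 10
  bit 1 = 0: r = r^2 mod 23 = 10^2 = 8
  bit 2 = 0: r = r^2 mod 23 = 8^2 = 18
  bit 3 = 1: r = r^2 * 10 mod 23 = 18^2 * 10 = 2*10 = 20
  -> B = 20
s = B^a = 20^12 mod 23  (bits of 12 = 1100)
  bit 0 = 1: r = r^2 * 20 mod 23 = 1^2 * 20 = 1*20 = 20
  bit 1 = 1: r = r^2 * 20 mod 23 = 20^2 * 20 = 9*20 = 19
  bit 2 = 0: r = r^2 mod 23 = 19^2 = 16
  bit 3 = 0: r = r^2 mod 23 = 16^2 = 3
  -> s = B^a = 3

Answer: 13 20 3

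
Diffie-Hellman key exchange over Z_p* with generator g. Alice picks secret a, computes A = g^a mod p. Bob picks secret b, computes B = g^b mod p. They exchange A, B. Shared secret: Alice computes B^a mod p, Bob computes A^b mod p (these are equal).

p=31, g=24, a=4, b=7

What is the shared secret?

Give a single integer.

Answer: 19

Derivation:
A = 24^4 mod 31  (bits of 4 = 100)
  bit 0 = 1: r = r^2 * 24 mod 31 = 1^2 * 24 = 1*24 = 24
  bit 1 = 0: r = r^2 mod 31 = 24^2 = 18
  bit 2 = 0: r = r^2 mod 31 = 18^2 = 14
  -> A = 14
B = 24^7 mod 31  (bits of 7 = 111)
  bit 0 = 1: r = r^2 * 24 mod 31 = 1^2 * 24 = 1*24 = 24
  bit 1 = 1: r = r^2 * 24 mod 31 = 24^2 * 24 = 18*24 = 29
  bit 2 = 1: r = r^2 * 24 mod 31 = 29^2 * 24 = 4*24 = 3
  -> B = 3
s = B^a = 3^4 mod 31  (bits of 4 = 100)
  bit 0 = 1: r = r^2 * 3 mod 31 = 1^2 * 3 = 1*3 = 3
  bit 1 = 0: r = r^2 mod 31 = 3^2 = 9
  bit 2 = 0: r = r^2 mod 31 = 9^2 = 19
  -> s = B^a = 19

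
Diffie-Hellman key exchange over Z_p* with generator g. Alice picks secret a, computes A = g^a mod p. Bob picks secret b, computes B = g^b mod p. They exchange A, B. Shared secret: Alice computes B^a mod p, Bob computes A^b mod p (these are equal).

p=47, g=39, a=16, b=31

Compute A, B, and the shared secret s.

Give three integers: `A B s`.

A = 39^16 mod 47  (bits of 16 = 10000)
  bit 0 = 1: r = r^2 * 39 mod 47 = 1^2 * 39 = 1*39 = 39
  bit 1 = 0: r = r^2 mod 47 = 39^2 = 17
  bit 2 = 0: r = r^2 mod 47 = 17^2 = 7
  bit 3 = 0: r = r^2 mod 47 = 7^2 = 2
  bit 4 = 0: r = r^2 mod 47 = 2^2 = 4
  -> A = 4
B = 39^31 mod 47  (bits of 31 = 11111)
  bit 0 = 1: r = r^2 * 39 mod 47 = 1^2 * 39 = 1*39 = 39
  bit 1 = 1: r = r^2 * 39 mod 47 = 39^2 * 39 = 17*39 = 5
  bit 2 = 1: r = r^2 * 39 mod 47 = 5^2 * 39 = 25*39 = 35
  bit 3 = 1: r = r^2 * 39 mod 47 = 35^2 * 39 = 3*39 = 23
  bit 4 = 1: r = r^2 * 39 mod 47 = 23^2 * 39 = 12*39 = 45
  -> B = 45
s = B^a = 45^16 mod 47  (bits of 16 = 10000)
  bit 0 = 1: r = r^2 * 45 mod 47 = 1^2 * 45 = 1*45 = 45
  bit 1 = 0: r = r^2 mod 47 = 45^2 = 4
  bit 2 = 0: r = r^2 mod 47 = 4^2 = 16
  bit 3 = 0: r = r^2 mod 47 = 16^2 = 21
  bit 4 = 0: r = r^2 mod 47 = 21^2 = 18
  -> s = B^a = 18

Answer: 4 45 18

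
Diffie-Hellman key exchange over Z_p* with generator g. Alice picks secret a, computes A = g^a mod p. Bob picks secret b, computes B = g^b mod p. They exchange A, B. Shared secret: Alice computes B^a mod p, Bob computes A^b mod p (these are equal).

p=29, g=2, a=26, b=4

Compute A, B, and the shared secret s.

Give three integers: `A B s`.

Answer: 22 16 23

Derivation:
A = 2^26 mod 29  (bits of 26 = 11010)
  bit 0 = 1: r = r^2 * 2 mod 29 = 1^2 * 2 = 1*2 = 2
  bit 1 = 1: r = r^2 * 2 mod 29 = 2^2 * 2 = 4*2 = 8
  bit 2 = 0: r = r^2 mod 29 = 8^2 = 6
  bit 3 = 1: r = r^2 * 2 mod 29 = 6^2 * 2 = 7*2 = 14
  bit 4 = 0: r = r^2 mod 29 = 14^2 = 22
  -> A = 22
B = 2^4 mod 29  (bits of 4 = 100)
  bit 0 = 1: r = r^2 * 2 mod 29 = 1^2 * 2 = 1*2 = 2
  bit 1 = 0: r = r^2 mod 29 = 2^2 = 4
  bit 2 = 0: r = r^2 mod 29 = 4^2 = 16
  -> B = 16
s = B^a = 16^26 mod 29  (bits of 26 = 11010)
  bit 0 = 1: r = r^2 * 16 mod 29 = 1^2 * 16 = 1*16 = 16
  bit 1 = 1: r = r^2 * 16 mod 29 = 16^2 * 16 = 24*16 = 7
  bit 2 = 0: r = r^2 mod 29 = 7^2 = 20
  bit 3 = 1: r = r^2 * 16 mod 29 = 20^2 * 16 = 23*16 = 20
  bit 4 = 0: r = r^2 mod 29 = 20^2 = 23
  -> s = B^a = 23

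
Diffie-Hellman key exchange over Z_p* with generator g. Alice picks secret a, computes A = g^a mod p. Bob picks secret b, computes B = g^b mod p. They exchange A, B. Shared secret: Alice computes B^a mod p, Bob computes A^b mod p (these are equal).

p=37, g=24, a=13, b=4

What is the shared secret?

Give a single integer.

A = 24^13 mod 37  (bits of 13 = 1101)
  bit 0 = 1: r = r^2 * 24 mod 37 = 1^2 * 24 = 1*24 = 24
  bit 1 = 1: r = r^2 * 24 mod 37 = 24^2 * 24 = 21*24 = 23
  bit 2 = 0: r = r^2 mod 37 = 23^2 = 11
  bit 3 = 1: r = r^2 * 24 mod 37 = 11^2 * 24 = 10*24 = 18
  -> A = 18
B = 24^4 mod 37  (bits of 4 = 100)
  bit 0 = 1: r = r^2 * 24 mod 37 = 1^2 * 24 = 1*24 = 24
  bit 1 = 0: r = r^2 mod 37 = 24^2 = 21
  bit 2 = 0: r = r^2 mod 37 = 21^2 = 34
  -> B = 34
s = B^a = 34^13 mod 37  (bits of 13 = 1101)
  bit 0 = 1: r = r^2 * 34 mod 37 = 1^2 * 34 = 1*34 = 34
  bit 1 = 1: r = r^2 * 34 mod 37 = 34^2 * 34 = 9*34 = 10
  bit 2 = 0: r = r^2 mod 37 = 10^2 = 26
  bit 3 = 1: r = r^2 * 34 mod 37 = 26^2 * 34 = 10*34 = 7
  -> s = B^a = 7

Answer: 7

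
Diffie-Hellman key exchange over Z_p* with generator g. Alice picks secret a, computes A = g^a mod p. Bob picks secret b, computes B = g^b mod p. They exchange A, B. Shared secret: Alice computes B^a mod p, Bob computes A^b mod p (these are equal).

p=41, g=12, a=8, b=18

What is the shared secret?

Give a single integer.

A = 12^8 mod 41  (bits of 8 = 1000)
  bit 0 = 1: r = r^2 * 12 mod 41 = 1^2 * 12 = 1*12 = 12
  bit 1 = 0: r = r^2 mod 41 = 12^2 = 21
  bit 2 = 0: r = r^2 mod 41 = 21^2 = 31
  bit 3 = 0: r = r^2 mod 41 = 31^2 = 18
  -> A = 18
B = 12^18 mod 41  (bits of 18 = 10010)
  bit 0 = 1: r = r^2 * 12 mod 41 = 1^2 * 12 = 1*12 = 12
  bit 1 = 0: r = r^2 mod 41 = 12^2 = 21
  bit 2 = 0: r = r^2 mod 41 = 21^2 = 31
  bit 3 = 1: r = r^2 * 12 mod 41 = 31^2 * 12 = 18*12 = 11
  bit 4 = 0: r = r^2 mod 41 = 11^2 = 39
  -> B = 39
s = B^a = 39^8 mod 41  (bits of 8 = 1000)
  bit 0 = 1: r = r^2 * 39 mod 41 = 1^2 * 39 = 1*39 = 39
  bit 1 = 0: r = r^2 mod 41 = 39^2 = 4
  bit 2 = 0: r = r^2 mod 41 = 4^2 = 16
  bit 3 = 0: r = r^2 mod 41 = 16^2 = 10
  -> s = B^a = 10

Answer: 10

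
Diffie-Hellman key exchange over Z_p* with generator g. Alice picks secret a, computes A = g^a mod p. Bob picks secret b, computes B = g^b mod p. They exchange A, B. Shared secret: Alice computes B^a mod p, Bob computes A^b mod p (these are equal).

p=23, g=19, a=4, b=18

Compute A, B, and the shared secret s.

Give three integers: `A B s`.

A = 19^4 mod 23  (bits of 4 = 100)
  bit 0 = 1: r = r^2 * 19 mod 23 = 1^2 * 19 = 1*19 = 19
  bit 1 = 0: r = r^2 mod 23 = 19^2 = 16
  bit 2 = 0: r = r^2 mod 23 = 16^2 = 3
  -> A = 3
B = 19^18 mod 23  (bits of 18 = 10010)
  bit 0 = 1: r = r^2 * 19 mod 23 = 1^2 * 19 = 1*19 = 19
  bit 1 = 0: r = r^2 mod 23 = 19^2 = 16
  bit 2 = 0: r = r^2 mod 23 = 16^2 = 3
  bit 3 = 1: r = r^2 * 19 mod 23 = 3^2 * 19 = 9*19 = 10
  bit 4 = 0: r = r^2 mod 23 = 10^2 = 8
  -> B = 8
s = B^a = 8^4 mod 23  (bits of 4 = 100)
  bit 0 = 1: r = r^2 * 8 mod 23 = 1^2 * 8 = 1*8 = 8
  bit 1 = 0: r = r^2 mod 23 = 8^2 = 18
  bit 2 = 0: r = r^2 mod 23 = 18^2 = 2
  -> s = B^a = 2

Answer: 3 8 2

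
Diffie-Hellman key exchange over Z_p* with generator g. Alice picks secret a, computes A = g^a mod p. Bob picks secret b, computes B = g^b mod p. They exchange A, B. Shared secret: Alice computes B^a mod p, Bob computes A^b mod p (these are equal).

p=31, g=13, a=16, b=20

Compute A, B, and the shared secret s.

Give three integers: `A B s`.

A = 13^16 mod 31  (bits of 16 = 10000)
  bit 0 = 1: r = r^2 * 13 mod 31 = 1^2 * 13 = 1*13 = 13
  bit 1 = 0: r = r^2 mod 31 = 13^2 = 14
  bit 2 = 0: r = r^2 mod 31 = 14^2 = 10
  bit 3 = 0: r = r^2 mod 31 = 10^2 = 7
  bit 4 = 0: r = r^2 mod 31 = 7^2 = 18
  -> A = 18
B = 13^20 mod 31  (bits of 20 = 10100)
  bit 0 = 1: r = r^2 * 13 mod 31 = 1^2 * 13 = 1*13 = 13
  bit 1 = 0: r = r^2 mod 31 = 13^2 = 14
  bit 2 = 1: r = r^2 * 13 mod 31 = 14^2 * 13 = 10*13 = 6
  bit 3 = 0: r = r^2 mod 31 = 6^2 = 5
  bit 4 = 0: r = r^2 mod 31 = 5^2 = 25
  -> B = 25
s = B^a = 25^16 mod 31  (bits of 16 = 10000)
  bit 0 = 1: r = r^2 * 25 mod 31 = 1^2 * 25 = 1*25 = 25
  bit 1 = 0: r = r^2 mod 31 = 25^2 = 5
  bit 2 = 0: r = r^2 mod 31 = 5^2 = 25
  bit 3 = 0: r = r^2 mod 31 = 25^2 = 5
  bit 4 = 0: r = r^2 mod 31 = 5^2 = 25
  -> s = B^a = 25

Answer: 18 25 25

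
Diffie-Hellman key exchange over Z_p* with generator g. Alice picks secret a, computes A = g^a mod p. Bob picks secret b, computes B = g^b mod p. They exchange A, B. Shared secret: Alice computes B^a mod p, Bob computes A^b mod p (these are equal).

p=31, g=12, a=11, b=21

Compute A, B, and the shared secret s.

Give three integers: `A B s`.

A = 12^11 mod 31  (bits of 11 = 1011)
  bit 0 = 1: r = r^2 * 12 mod 31 = 1^2 * 12 = 1*12 = 12
  bit 1 = 0: r = r^2 mod 31 = 12^2 = 20
  bit 2 = 1: r = r^2 * 12 mod 31 = 20^2 * 12 = 28*12 = 26
  bit 3 = 1: r = r^2 * 12 mod 31 = 26^2 * 12 = 25*12 = 21
  -> A = 21
B = 12^21 mod 31  (bits of 21 = 10101)
  bit 0 = 1: r = r^2 * 12 mod 31 = 1^2 * 12 = 1*12 = 12
  bit 1 = 0: r = r^2 mod 31 = 12^2 = 20
  bit 2 = 1: r = r^2 * 12 mod 31 = 20^2 * 12 = 28*12 = 26
  bit 3 = 0: r = r^2 mod 31 = 26^2 = 25
  bit 4 = 1: r = r^2 * 12 mod 31 = 25^2 * 12 = 5*12 = 29
  -> B = 29
s = B^a = 29^11 mod 31  (bits of 11 = 1011)
  bit 0 = 1: r = r^2 * 29 mod 31 = 1^2 * 29 = 1*29 = 29
  bit 1 = 0: r = r^2 mod 31 = 29^2 = 4
  bit 2 = 1: r = r^2 * 29 mod 31 = 4^2 * 29 = 16*29 = 30
  bit 3 = 1: r = r^2 * 29 mod 31 = 30^2 * 29 = 1*29 = 29
  -> s = B^a = 29

Answer: 21 29 29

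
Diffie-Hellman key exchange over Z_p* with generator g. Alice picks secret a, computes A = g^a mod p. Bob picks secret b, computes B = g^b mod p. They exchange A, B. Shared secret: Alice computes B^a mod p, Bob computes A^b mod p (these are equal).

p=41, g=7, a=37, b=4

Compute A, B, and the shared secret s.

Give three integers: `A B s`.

A = 7^37 mod 41  (bits of 37 = 100101)
  bit 0 = 1: r = r^2 * 7 mod 41 = 1^2 * 7 = 1*7 = 7
  bit 1 = 0: r = r^2 mod 41 = 7^2 = 8
  bit 2 = 0: r = r^2 mod 41 = 8^2 = 23
  bit 3 = 1: r = r^2 * 7 mod 41 = 23^2 * 7 = 37*7 = 13
  bit 4 = 0: r = r^2 mod 41 = 13^2 = 5
  bit 5 = 1: r = r^2 * 7 mod 41 = 5^2 * 7 = 25*7 = 11
  -> A = 11
B = 7^4 mod 41  (bits of 4 = 100)
  bit 0 = 1: r = r^2 * 7 mod 41 = 1^2 * 7 = 1*7 = 7
  bit 1 = 0: r = r^2 mod 41 = 7^2 = 8
  bit 2 = 0: r = r^2 mod 41 = 8^2 = 23
  -> B = 23
s = B^a = 23^37 mod 41  (bits of 37 = 100101)
  bit 0 = 1: r = r^2 * 23 mod 41 = 1^2 * 23 = 1*23 = 23
  bit 1 = 0: r = r^2 mod 41 = 23^2 = 37
  bit 2 = 0: r = r^2 mod 41 = 37^2 = 16
  bit 3 = 1: r = r^2 * 23 mod 41 = 16^2 * 23 = 10*23 = 25
  bit 4 = 0: r = r^2 mod 41 = 25^2 = 10
  bit 5 = 1: r = r^2 * 23 mod 41 = 10^2 * 23 = 18*23 = 4
  -> s = B^a = 4

Answer: 11 23 4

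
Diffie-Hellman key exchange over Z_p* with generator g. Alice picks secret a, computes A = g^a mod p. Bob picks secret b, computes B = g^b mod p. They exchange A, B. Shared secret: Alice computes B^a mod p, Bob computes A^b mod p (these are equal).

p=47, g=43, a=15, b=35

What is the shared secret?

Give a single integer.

Answer: 38

Derivation:
A = 43^15 mod 47  (bits of 15 = 1111)
  bit 0 = 1: r = r^2 * 43 mod 47 = 1^2 * 43 = 1*43 = 43
  bit 1 = 1: r = r^2 * 43 mod 47 = 43^2 * 43 = 16*43 = 30
  bit 2 = 1: r = r^2 * 43 mod 47 = 30^2 * 43 = 7*43 = 19
  bit 3 = 1: r = r^2 * 43 mod 47 = 19^2 * 43 = 32*43 = 13
  -> A = 13
B = 43^35 mod 47  (bits of 35 = 100011)
  bit 0 = 1: r = r^2 * 43 mod 47 = 1^2 * 43 = 1*43 = 43
  bit 1 = 0: r = r^2 mod 47 = 43^2 = 16
  bit 2 = 0: r = r^2 mod 47 = 16^2 = 21
  bit 3 = 0: r = r^2 mod 47 = 21^2 = 18
  bit 4 = 1: r = r^2 * 43 mod 47 = 18^2 * 43 = 42*43 = 20
  bit 5 = 1: r = r^2 * 43 mod 47 = 20^2 * 43 = 24*43 = 45
  -> B = 45
s = B^a = 45^15 mod 47  (bits of 15 = 1111)
  bit 0 = 1: r = r^2 * 45 mod 47 = 1^2 * 45 = 1*45 = 45
  bit 1 = 1: r = r^2 * 45 mod 47 = 45^2 * 45 = 4*45 = 39
  bit 2 = 1: r = r^2 * 45 mod 47 = 39^2 * 45 = 17*45 = 13
  bit 3 = 1: r = r^2 * 45 mod 47 = 13^2 * 45 = 28*45 = 38
  -> s = B^a = 38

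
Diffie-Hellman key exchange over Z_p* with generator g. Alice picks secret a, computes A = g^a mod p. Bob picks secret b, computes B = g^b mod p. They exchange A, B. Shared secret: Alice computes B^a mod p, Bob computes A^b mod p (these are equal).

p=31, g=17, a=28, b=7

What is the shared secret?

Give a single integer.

Answer: 14

Derivation:
A = 17^28 mod 31  (bits of 28 = 11100)
  bit 0 = 1: r = r^2 * 17 mod 31 = 1^2 * 17 = 1*17 = 17
  bit 1 = 1: r = r^2 * 17 mod 31 = 17^2 * 17 = 10*17 = 15
  bit 2 = 1: r = r^2 * 17 mod 31 = 15^2 * 17 = 8*17 = 12
  bit 3 = 0: r = r^2 mod 31 = 12^2 = 20
  bit 4 = 0: r = r^2 mod 31 = 20^2 = 28
  -> A = 28
B = 17^7 mod 31  (bits of 7 = 111)
  bit 0 = 1: r = r^2 * 17 mod 31 = 1^2 * 17 = 1*17 = 17
  bit 1 = 1: r = r^2 * 17 mod 31 = 17^2 * 17 = 10*17 = 15
  bit 2 = 1: r = r^2 * 17 mod 31 = 15^2 * 17 = 8*17 = 12
  -> B = 12
s = B^a = 12^28 mod 31  (bits of 28 = 11100)
  bit 0 = 1: r = r^2 * 12 mod 31 = 1^2 * 12 = 1*12 = 12
  bit 1 = 1: r = r^2 * 12 mod 31 = 12^2 * 12 = 20*12 = 23
  bit 2 = 1: r = r^2 * 12 mod 31 = 23^2 * 12 = 2*12 = 24
  bit 3 = 0: r = r^2 mod 31 = 24^2 = 18
  bit 4 = 0: r = r^2 mod 31 = 18^2 = 14
  -> s = B^a = 14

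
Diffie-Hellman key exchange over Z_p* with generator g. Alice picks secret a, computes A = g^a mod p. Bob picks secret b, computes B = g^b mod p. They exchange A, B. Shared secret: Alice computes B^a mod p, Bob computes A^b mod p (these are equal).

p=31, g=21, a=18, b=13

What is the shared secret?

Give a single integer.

Answer: 16

Derivation:
A = 21^18 mod 31  (bits of 18 = 10010)
  bit 0 = 1: r = r^2 * 21 mod 31 = 1^2 * 21 = 1*21 = 21
  bit 1 = 0: r = r^2 mod 31 = 21^2 = 7
  bit 2 = 0: r = r^2 mod 31 = 7^2 = 18
  bit 3 = 1: r = r^2 * 21 mod 31 = 18^2 * 21 = 14*21 = 15
  bit 4 = 0: r = r^2 mod 31 = 15^2 = 8
  -> A = 8
B = 21^13 mod 31  (bits of 13 = 1101)
  bit 0 = 1: r = r^2 * 21 mod 31 = 1^2 * 21 = 1*21 = 21
  bit 1 = 1: r = r^2 * 21 mod 31 = 21^2 * 21 = 7*21 = 23
  bit 2 = 0: r = r^2 mod 31 = 23^2 = 2
  bit 3 = 1: r = r^2 * 21 mod 31 = 2^2 * 21 = 4*21 = 22
  -> B = 22
s = B^a = 22^18 mod 31  (bits of 18 = 10010)
  bit 0 = 1: r = r^2 * 22 mod 31 = 1^2 * 22 = 1*22 = 22
  bit 1 = 0: r = r^2 mod 31 = 22^2 = 19
  bit 2 = 0: r = r^2 mod 31 = 19^2 = 20
  bit 3 = 1: r = r^2 * 22 mod 31 = 20^2 * 22 = 28*22 = 27
  bit 4 = 0: r = r^2 mod 31 = 27^2 = 16
  -> s = B^a = 16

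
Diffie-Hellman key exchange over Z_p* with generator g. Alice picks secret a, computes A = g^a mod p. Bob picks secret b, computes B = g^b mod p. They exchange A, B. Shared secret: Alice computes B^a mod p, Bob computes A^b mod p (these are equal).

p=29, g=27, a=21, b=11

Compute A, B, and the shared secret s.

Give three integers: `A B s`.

Answer: 12 11 17

Derivation:
A = 27^21 mod 29  (bits of 21 = 10101)
  bit 0 = 1: r = r^2 * 27 mod 29 = 1^2 * 27 = 1*27 = 27
  bit 1 = 0: r = r^2 mod 29 = 27^2 = 4
  bit 2 = 1: r = r^2 * 27 mod 29 = 4^2 * 27 = 16*27 = 26
  bit 3 = 0: r = r^2 mod 29 = 26^2 = 9
  bit 4 = 1: r = r^2 * 27 mod 29 = 9^2 * 27 = 23*27 = 12
  -> A = 12
B = 27^11 mod 29  (bits of 11 = 1011)
  bit 0 = 1: r = r^2 * 27 mod 29 = 1^2 * 27 = 1*27 = 27
  bit 1 = 0: r = r^2 mod 29 = 27^2 = 4
  bit 2 = 1: r = r^2 * 27 mod 29 = 4^2 * 27 = 16*27 = 26
  bit 3 = 1: r = r^2 * 27 mod 29 = 26^2 * 27 = 9*27 = 11
  -> B = 11
s = B^a = 11^21 mod 29  (bits of 21 = 10101)
  bit 0 = 1: r = r^2 * 11 mod 29 = 1^2 * 11 = 1*11 = 11
  bit 1 = 0: r = r^2 mod 29 = 11^2 = 5
  bit 2 = 1: r = r^2 * 11 mod 29 = 5^2 * 11 = 25*11 = 14
  bit 3 = 0: r = r^2 mod 29 = 14^2 = 22
  bit 4 = 1: r = r^2 * 11 mod 29 = 22^2 * 11 = 20*11 = 17
  -> s = B^a = 17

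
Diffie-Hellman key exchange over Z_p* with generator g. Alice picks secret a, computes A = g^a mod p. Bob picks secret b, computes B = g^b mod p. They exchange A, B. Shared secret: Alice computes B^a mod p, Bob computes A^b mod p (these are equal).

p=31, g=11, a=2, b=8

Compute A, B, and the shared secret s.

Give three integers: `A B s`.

Answer: 28 19 20

Derivation:
A = 11^2 mod 31  (bits of 2 = 10)
  bit 0 = 1: r = r^2 * 11 mod 31 = 1^2 * 11 = 1*11 = 11
  bit 1 = 0: r = r^2 mod 31 = 11^2 = 28
  -> A = 28
B = 11^8 mod 31  (bits of 8 = 1000)
  bit 0 = 1: r = r^2 * 11 mod 31 = 1^2 * 11 = 1*11 = 11
  bit 1 = 0: r = r^2 mod 31 = 11^2 = 28
  bit 2 = 0: r = r^2 mod 31 = 28^2 = 9
  bit 3 = 0: r = r^2 mod 31 = 9^2 = 19
  -> B = 19
s = B^a = 19^2 mod 31  (bits of 2 = 10)
  bit 0 = 1: r = r^2 * 19 mod 31 = 1^2 * 19 = 1*19 = 19
  bit 1 = 0: r = r^2 mod 31 = 19^2 = 20
  -> s = B^a = 20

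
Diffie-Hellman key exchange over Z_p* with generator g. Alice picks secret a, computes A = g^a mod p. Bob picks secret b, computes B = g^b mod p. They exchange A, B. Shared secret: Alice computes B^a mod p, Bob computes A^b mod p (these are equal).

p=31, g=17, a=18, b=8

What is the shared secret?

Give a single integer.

Answer: 4

Derivation:
A = 17^18 mod 31  (bits of 18 = 10010)
  bit 0 = 1: r = r^2 * 17 mod 31 = 1^2 * 17 = 1*17 = 17
  bit 1 = 0: r = r^2 mod 31 = 17^2 = 10
  bit 2 = 0: r = r^2 mod 31 = 10^2 = 7
  bit 3 = 1: r = r^2 * 17 mod 31 = 7^2 * 17 = 18*17 = 27
  bit 4 = 0: r = r^2 mod 31 = 27^2 = 16
  -> A = 16
B = 17^8 mod 31  (bits of 8 = 1000)
  bit 0 = 1: r = r^2 * 17 mod 31 = 1^2 * 17 = 1*17 = 17
  bit 1 = 0: r = r^2 mod 31 = 17^2 = 10
  bit 2 = 0: r = r^2 mod 31 = 10^2 = 7
  bit 3 = 0: r = r^2 mod 31 = 7^2 = 18
  -> B = 18
s = B^a = 18^18 mod 31  (bits of 18 = 10010)
  bit 0 = 1: r = r^2 * 18 mod 31 = 1^2 * 18 = 1*18 = 18
  bit 1 = 0: r = r^2 mod 31 = 18^2 = 14
  bit 2 = 0: r = r^2 mod 31 = 14^2 = 10
  bit 3 = 1: r = r^2 * 18 mod 31 = 10^2 * 18 = 7*18 = 2
  bit 4 = 0: r = r^2 mod 31 = 2^2 = 4
  -> s = B^a = 4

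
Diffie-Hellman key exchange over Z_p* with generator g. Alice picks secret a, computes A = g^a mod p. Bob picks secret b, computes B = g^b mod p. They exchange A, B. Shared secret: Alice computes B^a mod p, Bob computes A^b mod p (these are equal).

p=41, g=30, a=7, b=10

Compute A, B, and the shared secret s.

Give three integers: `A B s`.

A = 30^7 mod 41  (bits of 7 = 111)
  bit 0 = 1: r = r^2 * 30 mod 41 = 1^2 * 30 = 1*30 = 30
  bit 1 = 1: r = r^2 * 30 mod 41 = 30^2 * 30 = 39*30 = 22
  bit 2 = 1: r = r^2 * 30 mod 41 = 22^2 * 30 = 33*30 = 6
  -> A = 6
B = 30^10 mod 41  (bits of 10 = 1010)
  bit 0 = 1: r = r^2 * 30 mod 41 = 1^2 * 30 = 1*30 = 30
  bit 1 = 0: r = r^2 mod 41 = 30^2 = 39
  bit 2 = 1: r = r^2 * 30 mod 41 = 39^2 * 30 = 4*30 = 38
  bit 3 = 0: r = r^2 mod 41 = 38^2 = 9
  -> B = 9
s = B^a = 9^7 mod 41  (bits of 7 = 111)
  bit 0 = 1: r = r^2 * 9 mod 41 = 1^2 * 9 = 1*9 = 9
  bit 1 = 1: r = r^2 * 9 mod 41 = 9^2 * 9 = 40*9 = 32
  bit 2 = 1: r = r^2 * 9 mod 41 = 32^2 * 9 = 40*9 = 32
  -> s = B^a = 32

Answer: 6 9 32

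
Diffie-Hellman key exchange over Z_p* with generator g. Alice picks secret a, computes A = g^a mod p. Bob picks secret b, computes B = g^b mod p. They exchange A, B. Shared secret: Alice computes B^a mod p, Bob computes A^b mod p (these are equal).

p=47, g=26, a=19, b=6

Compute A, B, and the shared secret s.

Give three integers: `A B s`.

A = 26^19 mod 47  (bits of 19 = 10011)
  bit 0 = 1: r = r^2 * 26 mod 47 = 1^2 * 26 = 1*26 = 26
  bit 1 = 0: r = r^2 mod 47 = 26^2 = 18
  bit 2 = 0: r = r^2 mod 47 = 18^2 = 42
  bit 3 = 1: r = r^2 * 26 mod 47 = 42^2 * 26 = 25*26 = 39
  bit 4 = 1: r = r^2 * 26 mod 47 = 39^2 * 26 = 17*26 = 19
  -> A = 19
B = 26^6 mod 47  (bits of 6 = 110)
  bit 0 = 1: r = r^2 * 26 mod 47 = 1^2 * 26 = 1*26 = 26
  bit 1 = 1: r = r^2 * 26 mod 47 = 26^2 * 26 = 18*26 = 45
  bit 2 = 0: r = r^2 mod 47 = 45^2 = 4
  -> B = 4
s = B^a = 4^19 mod 47  (bits of 19 = 10011)
  bit 0 = 1: r = r^2 * 4 mod 47 = 1^2 * 4 = 1*4 = 4
  bit 1 = 0: r = r^2 mod 47 = 4^2 = 16
  bit 2 = 0: r = r^2 mod 47 = 16^2 = 21
  bit 3 = 1: r = r^2 * 4 mod 47 = 21^2 * 4 = 18*4 = 25
  bit 4 = 1: r = r^2 * 4 mod 47 = 25^2 * 4 = 14*4 = 9
  -> s = B^a = 9

Answer: 19 4 9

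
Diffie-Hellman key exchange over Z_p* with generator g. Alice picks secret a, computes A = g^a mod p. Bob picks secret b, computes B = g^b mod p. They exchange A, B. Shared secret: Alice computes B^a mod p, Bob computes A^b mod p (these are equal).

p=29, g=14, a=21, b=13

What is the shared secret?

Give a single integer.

Answer: 17

Derivation:
A = 14^21 mod 29  (bits of 21 = 10101)
  bit 0 = 1: r = r^2 * 14 mod 29 = 1^2 * 14 = 1*14 = 14
  bit 1 = 0: r = r^2 mod 29 = 14^2 = 22
  bit 2 = 1: r = r^2 * 14 mod 29 = 22^2 * 14 = 20*14 = 19
  bit 3 = 0: r = r^2 mod 29 = 19^2 = 13
  bit 4 = 1: r = r^2 * 14 mod 29 = 13^2 * 14 = 24*14 = 17
  -> A = 17
B = 14^13 mod 29  (bits of 13 = 1101)
  bit 0 = 1: r = r^2 * 14 mod 29 = 1^2 * 14 = 1*14 = 14
  bit 1 = 1: r = r^2 * 14 mod 29 = 14^2 * 14 = 22*14 = 18
  bit 2 = 0: r = r^2 mod 29 = 18^2 = 5
  bit 3 = 1: r = r^2 * 14 mod 29 = 5^2 * 14 = 25*14 = 2
  -> B = 2
s = B^a = 2^21 mod 29  (bits of 21 = 10101)
  bit 0 = 1: r = r^2 * 2 mod 29 = 1^2 * 2 = 1*2 = 2
  bit 1 = 0: r = r^2 mod 29 = 2^2 = 4
  bit 2 = 1: r = r^2 * 2 mod 29 = 4^2 * 2 = 16*2 = 3
  bit 3 = 0: r = r^2 mod 29 = 3^2 = 9
  bit 4 = 1: r = r^2 * 2 mod 29 = 9^2 * 2 = 23*2 = 17
  -> s = B^a = 17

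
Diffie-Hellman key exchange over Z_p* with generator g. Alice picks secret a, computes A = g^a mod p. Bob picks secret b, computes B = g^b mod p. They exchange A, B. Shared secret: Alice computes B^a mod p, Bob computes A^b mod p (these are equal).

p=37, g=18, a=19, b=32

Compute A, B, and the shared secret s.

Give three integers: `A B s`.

A = 18^19 mod 37  (bits of 19 = 10011)
  bit 0 = 1: r = r^2 * 18 mod 37 = 1^2 * 18 = 1*18 = 18
  bit 1 = 0: r = r^2 mod 37 = 18^2 = 28
  bit 2 = 0: r = r^2 mod 37 = 28^2 = 7
  bit 3 = 1: r = r^2 * 18 mod 37 = 7^2 * 18 = 12*18 = 31
  bit 4 = 1: r = r^2 * 18 mod 37 = 31^2 * 18 = 36*18 = 19
  -> A = 19
B = 18^32 mod 37  (bits of 32 = 100000)
  bit 0 = 1: r = r^2 * 18 mod 37 = 1^2 * 18 = 1*18 = 18
  bit 1 = 0: r = r^2 mod 37 = 18^2 = 28
  bit 2 = 0: r = r^2 mod 37 = 28^2 = 7
  bit 3 = 0: r = r^2 mod 37 = 7^2 = 12
  bit 4 = 0: r = r^2 mod 37 = 12^2 = 33
  bit 5 = 0: r = r^2 mod 37 = 33^2 = 16
  -> B = 16
s = B^a = 16^19 mod 37  (bits of 19 = 10011)
  bit 0 = 1: r = r^2 * 16 mod 37 = 1^2 * 16 = 1*16 = 16
  bit 1 = 0: r = r^2 mod 37 = 16^2 = 34
  bit 2 = 0: r = r^2 mod 37 = 34^2 = 9
  bit 3 = 1: r = r^2 * 16 mod 37 = 9^2 * 16 = 7*16 = 1
  bit 4 = 1: r = r^2 * 16 mod 37 = 1^2 * 16 = 1*16 = 16
  -> s = B^a = 16

Answer: 19 16 16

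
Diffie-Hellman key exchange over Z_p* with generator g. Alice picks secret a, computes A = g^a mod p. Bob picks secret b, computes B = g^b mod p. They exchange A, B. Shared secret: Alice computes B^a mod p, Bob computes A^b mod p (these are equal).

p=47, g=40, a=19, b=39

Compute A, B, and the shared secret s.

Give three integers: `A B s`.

Answer: 35 26 19

Derivation:
A = 40^19 mod 47  (bits of 19 = 10011)
  bit 0 = 1: r = r^2 * 40 mod 47 = 1^2 * 40 = 1*40 = 40
  bit 1 = 0: r = r^2 mod 47 = 40^2 = 2
  bit 2 = 0: r = r^2 mod 47 = 2^2 = 4
  bit 3 = 1: r = r^2 * 40 mod 47 = 4^2 * 40 = 16*40 = 29
  bit 4 = 1: r = r^2 * 40 mod 47 = 29^2 * 40 = 42*40 = 35
  -> A = 35
B = 40^39 mod 47  (bits of 39 = 100111)
  bit 0 = 1: r = r^2 * 40 mod 47 = 1^2 * 40 = 1*40 = 40
  bit 1 = 0: r = r^2 mod 47 = 40^2 = 2
  bit 2 = 0: r = r^2 mod 47 = 2^2 = 4
  bit 3 = 1: r = r^2 * 40 mod 47 = 4^2 * 40 = 16*40 = 29
  bit 4 = 1: r = r^2 * 40 mod 47 = 29^2 * 40 = 42*40 = 35
  bit 5 = 1: r = r^2 * 40 mod 47 = 35^2 * 40 = 3*40 = 26
  -> B = 26
s = B^a = 26^19 mod 47  (bits of 19 = 10011)
  bit 0 = 1: r = r^2 * 26 mod 47 = 1^2 * 26 = 1*26 = 26
  bit 1 = 0: r = r^2 mod 47 = 26^2 = 18
  bit 2 = 0: r = r^2 mod 47 = 18^2 = 42
  bit 3 = 1: r = r^2 * 26 mod 47 = 42^2 * 26 = 25*26 = 39
  bit 4 = 1: r = r^2 * 26 mod 47 = 39^2 * 26 = 17*26 = 19
  -> s = B^a = 19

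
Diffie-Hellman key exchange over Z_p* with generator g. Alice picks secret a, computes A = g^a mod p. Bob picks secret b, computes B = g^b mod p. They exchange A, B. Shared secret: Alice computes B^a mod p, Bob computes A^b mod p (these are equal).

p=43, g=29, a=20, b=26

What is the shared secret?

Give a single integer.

Answer: 15

Derivation:
A = 29^20 mod 43  (bits of 20 = 10100)
  bit 0 = 1: r = r^2 * 29 mod 43 = 1^2 * 29 = 1*29 = 29
  bit 1 = 0: r = r^2 mod 43 = 29^2 = 24
  bit 2 = 1: r = r^2 * 29 mod 43 = 24^2 * 29 = 17*29 = 20
  bit 3 = 0: r = r^2 mod 43 = 20^2 = 13
  bit 4 = 0: r = r^2 mod 43 = 13^2 = 40
  -> A = 40
B = 29^26 mod 43  (bits of 26 = 11010)
  bit 0 = 1: r = r^2 * 29 mod 43 = 1^2 * 29 = 1*29 = 29
  bit 1 = 1: r = r^2 * 29 mod 43 = 29^2 * 29 = 24*29 = 8
  bit 2 = 0: r = r^2 mod 43 = 8^2 = 21
  bit 3 = 1: r = r^2 * 29 mod 43 = 21^2 * 29 = 11*29 = 18
  bit 4 = 0: r = r^2 mod 43 = 18^2 = 23
  -> B = 23
s = B^a = 23^20 mod 43  (bits of 20 = 10100)
  bit 0 = 1: r = r^2 * 23 mod 43 = 1^2 * 23 = 1*23 = 23
  bit 1 = 0: r = r^2 mod 43 = 23^2 = 13
  bit 2 = 1: r = r^2 * 23 mod 43 = 13^2 * 23 = 40*23 = 17
  bit 3 = 0: r = r^2 mod 43 = 17^2 = 31
  bit 4 = 0: r = r^2 mod 43 = 31^2 = 15
  -> s = B^a = 15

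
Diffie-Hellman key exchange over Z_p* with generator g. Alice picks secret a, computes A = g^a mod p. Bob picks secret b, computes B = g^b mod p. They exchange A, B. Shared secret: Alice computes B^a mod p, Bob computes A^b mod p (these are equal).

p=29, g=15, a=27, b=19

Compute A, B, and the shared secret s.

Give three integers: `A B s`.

A = 15^27 mod 29  (bits of 27 = 11011)
  bit 0 = 1: r = r^2 * 15 mod 29 = 1^2 * 15 = 1*15 = 15
  bit 1 = 1: r = r^2 * 15 mod 29 = 15^2 * 15 = 22*15 = 11
  bit 2 = 0: r = r^2 mod 29 = 11^2 = 5
  bit 3 = 1: r = r^2 * 15 mod 29 = 5^2 * 15 = 25*15 = 27
  bit 4 = 1: r = r^2 * 15 mod 29 = 27^2 * 15 = 4*15 = 2
  -> A = 2
B = 15^19 mod 29  (bits of 19 = 10011)
  bit 0 = 1: r = r^2 * 15 mod 29 = 1^2 * 15 = 1*15 = 15
  bit 1 = 0: r = r^2 mod 29 = 15^2 = 22
  bit 2 = 0: r = r^2 mod 29 = 22^2 = 20
  bit 3 = 1: r = r^2 * 15 mod 29 = 20^2 * 15 = 23*15 = 26
  bit 4 = 1: r = r^2 * 15 mod 29 = 26^2 * 15 = 9*15 = 19
  -> B = 19
s = B^a = 19^27 mod 29  (bits of 27 = 11011)
  bit 0 = 1: r = r^2 * 19 mod 29 = 1^2 * 19 = 1*19 = 19
  bit 1 = 1: r = r^2 * 19 mod 29 = 19^2 * 19 = 13*19 = 15
  bit 2 = 0: r = r^2 mod 29 = 15^2 = 22
  bit 3 = 1: r = r^2 * 19 mod 29 = 22^2 * 19 = 20*19 = 3
  bit 4 = 1: r = r^2 * 19 mod 29 = 3^2 * 19 = 9*19 = 26
  -> s = B^a = 26

Answer: 2 19 26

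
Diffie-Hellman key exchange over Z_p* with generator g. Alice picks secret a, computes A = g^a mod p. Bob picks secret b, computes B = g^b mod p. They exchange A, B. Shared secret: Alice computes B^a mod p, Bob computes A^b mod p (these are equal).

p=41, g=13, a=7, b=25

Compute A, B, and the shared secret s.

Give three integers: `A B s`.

Answer: 26 3 14

Derivation:
A = 13^7 mod 41  (bits of 7 = 111)
  bit 0 = 1: r = r^2 * 13 mod 41 = 1^2 * 13 = 1*13 = 13
  bit 1 = 1: r = r^2 * 13 mod 41 = 13^2 * 13 = 5*13 = 24
  bit 2 = 1: r = r^2 * 13 mod 41 = 24^2 * 13 = 2*13 = 26
  -> A = 26
B = 13^25 mod 41  (bits of 25 = 11001)
  bit 0 = 1: r = r^2 * 13 mod 41 = 1^2 * 13 = 1*13 = 13
  bit 1 = 1: r = r^2 * 13 mod 41 = 13^2 * 13 = 5*13 = 24
  bit 2 = 0: r = r^2 mod 41 = 24^2 = 2
  bit 3 = 0: r = r^2 mod 41 = 2^2 = 4
  bit 4 = 1: r = r^2 * 13 mod 41 = 4^2 * 13 = 16*13 = 3
  -> B = 3
s = B^a = 3^7 mod 41  (bits of 7 = 111)
  bit 0 = 1: r = r^2 * 3 mod 41 = 1^2 * 3 = 1*3 = 3
  bit 1 = 1: r = r^2 * 3 mod 41 = 3^2 * 3 = 9*3 = 27
  bit 2 = 1: r = r^2 * 3 mod 41 = 27^2 * 3 = 32*3 = 14
  -> s = B^a = 14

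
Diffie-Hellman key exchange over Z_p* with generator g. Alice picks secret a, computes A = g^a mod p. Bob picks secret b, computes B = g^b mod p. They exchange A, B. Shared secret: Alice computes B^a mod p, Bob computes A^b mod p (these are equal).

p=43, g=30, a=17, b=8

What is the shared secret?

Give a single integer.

Answer: 15

Derivation:
A = 30^17 mod 43  (bits of 17 = 10001)
  bit 0 = 1: r = r^2 * 30 mod 43 = 1^2 * 30 = 1*30 = 30
  bit 1 = 0: r = r^2 mod 43 = 30^2 = 40
  bit 2 = 0: r = r^2 mod 43 = 40^2 = 9
  bit 3 = 0: r = r^2 mod 43 = 9^2 = 38
  bit 4 = 1: r = r^2 * 30 mod 43 = 38^2 * 30 = 25*30 = 19
  -> A = 19
B = 30^8 mod 43  (bits of 8 = 1000)
  bit 0 = 1: r = r^2 * 30 mod 43 = 1^2 * 30 = 1*30 = 30
  bit 1 = 0: r = r^2 mod 43 = 30^2 = 40
  bit 2 = 0: r = r^2 mod 43 = 40^2 = 9
  bit 3 = 0: r = r^2 mod 43 = 9^2 = 38
  -> B = 38
s = B^a = 38^17 mod 43  (bits of 17 = 10001)
  bit 0 = 1: r = r^2 * 38 mod 43 = 1^2 * 38 = 1*38 = 38
  bit 1 = 0: r = r^2 mod 43 = 38^2 = 25
  bit 2 = 0: r = r^2 mod 43 = 25^2 = 23
  bit 3 = 0: r = r^2 mod 43 = 23^2 = 13
  bit 4 = 1: r = r^2 * 38 mod 43 = 13^2 * 38 = 40*38 = 15
  -> s = B^a = 15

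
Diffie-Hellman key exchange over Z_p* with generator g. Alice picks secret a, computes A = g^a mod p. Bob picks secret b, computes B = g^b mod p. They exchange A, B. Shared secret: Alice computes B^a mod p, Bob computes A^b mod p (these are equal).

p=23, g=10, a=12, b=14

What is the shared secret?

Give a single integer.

A = 10^12 mod 23  (bits of 12 = 1100)
  bit 0 = 1: r = r^2 * 10 mod 23 = 1^2 * 10 = 1*10 = 10
  bit 1 = 1: r = r^2 * 10 mod 23 = 10^2 * 10 = 8*10 = 11
  bit 2 = 0: r = r^2 mod 23 = 11^2 = 6
  bit 3 = 0: r = r^2 mod 23 = 6^2 = 13
  -> A = 13
B = 10^14 mod 23  (bits of 14 = 1110)
  bit 0 = 1: r = r^2 * 10 mod 23 = 1^2 * 10 = 1*10 = 10
  bit 1 = 1: r = r^2 * 10 mod 23 = 10^2 * 10 = 8*10 = 11
  bit 2 = 1: r = r^2 * 10 mod 23 = 11^2 * 10 = 6*10 = 14
  bit 3 = 0: r = r^2 mod 23 = 14^2 = 12
  -> B = 12
s = B^a = 12^12 mod 23  (bits of 12 = 1100)
  bit 0 = 1: r = r^2 * 12 mod 23 = 1^2 * 12 = 1*12 = 12
  bit 1 = 1: r = r^2 * 12 mod 23 = 12^2 * 12 = 6*12 = 3
  bit 2 = 0: r = r^2 mod 23 = 3^2 = 9
  bit 3 = 0: r = r^2 mod 23 = 9^2 = 12
  -> s = B^a = 12

Answer: 12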